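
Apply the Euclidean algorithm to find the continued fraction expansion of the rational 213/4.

[53; 4]

Run the Euclidean algorithm on 213 and 4; the successive quotients are the partial quotients a_0, a_1, ... (each step inverts the fractional part left over by the previous one):
  213 = 53*4 + 1, so a_0 = 53.
  4 = 4*1 + 0, so a_1 = 4.
The remainder reaches 0 after 2 divisions, so the expansion has 2 partial quotients, read off in order.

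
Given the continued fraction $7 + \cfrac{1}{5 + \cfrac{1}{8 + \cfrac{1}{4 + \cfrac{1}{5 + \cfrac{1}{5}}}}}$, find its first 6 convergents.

Using the convergent recurrence p_i = a_i*p_{i-1} + p_{i-2}, q_i = a_i*q_{i-1} + q_{i-2} with p_{-2}=0, p_{-1}=1, q_{-2}=1, q_{-1}=0:
  i=0: a_0=7, p_0 = 7*1 + 0 = 7, q_0 = 7*0 + 1 = 1.
  i=1: a_1=5, p_1 = 5*7 + 1 = 36, q_1 = 5*1 + 0 = 5.
  i=2: a_2=8, p_2 = 8*36 + 7 = 295, q_2 = 8*5 + 1 = 41.
  i=3: a_3=4, p_3 = 4*295 + 36 = 1216, q_3 = 4*41 + 5 = 169.
  i=4: a_4=5, p_4 = 5*1216 + 295 = 6375, q_4 = 5*169 + 41 = 886.
  i=5: a_5=5, p_5 = 5*6375 + 1216 = 33091, q_5 = 5*886 + 169 = 4599.

7/1, 36/5, 295/41, 1216/169, 6375/886, 33091/4599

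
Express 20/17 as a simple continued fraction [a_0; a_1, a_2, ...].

[1; 5, 1, 2]

Run the Euclidean algorithm on 20 and 17; the successive quotients are the partial quotients a_0, a_1, ... (each step inverts the fractional part left over by the previous one):
  20 = 1*17 + 3, so a_0 = 1.
  17 = 5*3 + 2, so a_1 = 5.
  3 = 1*2 + 1, so a_2 = 1.
  2 = 2*1 + 0, so a_3 = 2.
The remainder reaches 0 after 4 divisions, so the expansion has 4 partial quotients, read off in order.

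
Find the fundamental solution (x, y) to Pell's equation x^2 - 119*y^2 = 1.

First expand sqrt(119) as a continued fraction. With x_i = (sqrt(119) + m_i)/d_i and (m_0, d_0) = (0, 1): a_0 = floor(sqrt(119)) = 10, since 10^2 = 100 <= 119 < 121 = 11^2.
Iterate m_{i+1} = d_i*a_i - m_i, d_{i+1} = (119 - m_{i+1}^2)/d_i, a_{i+1} = floor((a_0 + m_{i+1})/d_{i+1}):
  m_1 = 1*10 - 0 = 10, d_1 = (119 - 10^2)/1 = 19/1 = 19, a_1 = floor((10 + 10)/19) = 1.
  m_2 = 19*1 - 10 = 9, d_2 = (119 - 9^2)/19 = 38/19 = 2, a_2 = floor((10 + 9)/2) = 9.
  m_3 = 2*9 - 9 = 9, d_3 = (119 - 9^2)/2 = 38/2 = 19, a_3 = floor((10 + 9)/19) = 1.
  m_4 = 19*1 - 9 = 10, d_4 = (119 - 10^2)/19 = 19/19 = 1, a_4 = floor((10 + 10)/1) = 20.
  m_5 = 1*20 - 10 = 10, d_5 = (119 - 10^2)/1 = 19/1 = 19: (m_5, d_5) = (m_1, d_1) = (10, 19), so from here the quotients repeat a_1, ..., a_4; the period length is 4.
So sqrt(119) = [10; (1, 9, 1, 20)] with period length k = 4.
k is even, so the fundamental solution of x^2 - 119y^2 = 1 is (p_{k-1}, q_{k-1}) = (p_3, q_3); compute convergents through index 3.
Convergents (p_i = a_i*p_{i-1} + p_{i-2}, q_i = a_i*q_{i-1} + q_{i-2} with p_{-2}=0, p_{-1}=1, q_{-2}=1, q_{-1}=0):
  i=0: a_0=10, p_0 = 10*1 + 0 = 10, q_0 = 10*0 + 1 = 1.
  i=1: a_1=1, p_1 = 1*10 + 1 = 11, q_1 = 1*1 + 0 = 1.
  i=2: a_2=9, p_2 = 9*11 + 10 = 109, q_2 = 9*1 + 1 = 10.
  i=3: a_3=1, p_3 = 1*109 + 11 = 120, q_3 = 1*10 + 1 = 11.
Check: 120^2 - 119*11^2 = 14400 - 14399 = 1, so (x, y) = (120, 11) solves the equation, and by the theorem it is the least positive solution.

(x, y) = (120, 11)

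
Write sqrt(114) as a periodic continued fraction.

[10; (1, 2, 10, 2, 1, 20)]

Write x_i = (sqrt(114) + m_i)/d_i with (m_0, d_0) = (0, 1). a_0 = floor(sqrt(114)) = 10, since 10^2 = 100 <= 114 < 121 = 11^2.
Iterate m_{i+1} = d_i*a_i - m_i, d_{i+1} = (114 - m_{i+1}^2)/d_i, a_{i+1} = floor((a_0 + m_{i+1})/d_{i+1}):
  m_1 = 1*10 - 0 = 10, d_1 = (114 - 10^2)/1 = 14/1 = 14, a_1 = floor((10 + 10)/14) = 1.
  m_2 = 14*1 - 10 = 4, d_2 = (114 - 4^2)/14 = 98/14 = 7, a_2 = floor((10 + 4)/7) = 2.
  m_3 = 7*2 - 4 = 10, d_3 = (114 - 10^2)/7 = 14/7 = 2, a_3 = floor((10 + 10)/2) = 10.
  m_4 = 2*10 - 10 = 10, d_4 = (114 - 10^2)/2 = 14/2 = 7, a_4 = floor((10 + 10)/7) = 2.
  m_5 = 7*2 - 10 = 4, d_5 = (114 - 4^2)/7 = 98/7 = 14, a_5 = floor((10 + 4)/14) = 1.
  m_6 = 14*1 - 4 = 10, d_6 = (114 - 10^2)/14 = 14/14 = 1, a_6 = floor((10 + 10)/1) = 20.
  m_7 = 1*20 - 10 = 10, d_7 = (114 - 10^2)/1 = 14/1 = 14: (m_7, d_7) = (m_1, d_1) = (10, 14), so from here the quotients repeat a_1, ..., a_6; the period length is 6.
Hence the expansion of sqrt(114) is a_0 = 10 followed by the repeating block 1, 2, 10, 2, 1, 20 (period 6).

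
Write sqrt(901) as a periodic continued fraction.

Write x_i = (sqrt(901) + m_i)/d_i with (m_0, d_0) = (0, 1). a_0 = floor(sqrt(901)) = 30, since 30^2 = 900 <= 901 < 961 = 31^2.
Iterate m_{i+1} = d_i*a_i - m_i, d_{i+1} = (901 - m_{i+1}^2)/d_i, a_{i+1} = floor((a_0 + m_{i+1})/d_{i+1}):
  m_1 = 1*30 - 0 = 30, d_1 = (901 - 30^2)/1 = 1/1 = 1, a_1 = floor((30 + 30)/1) = 60.
  m_2 = 1*60 - 30 = 30, d_2 = (901 - 30^2)/1 = 1/1 = 1: (m_2, d_2) = (m_1, d_1) = (30, 1), so from here the quotient a_1 repeats; the period length is 1.
Hence the expansion of sqrt(901) is a_0 = 30 followed by the repeating block 60 (period 1).

[30; (60)]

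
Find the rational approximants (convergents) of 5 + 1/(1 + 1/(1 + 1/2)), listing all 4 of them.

5/1, 6/1, 11/2, 28/5

Using the convergent recurrence p_i = a_i*p_{i-1} + p_{i-2}, q_i = a_i*q_{i-1} + q_{i-2} with p_{-2}=0, p_{-1}=1, q_{-2}=1, q_{-1}=0:
  i=0: a_0=5, p_0 = 5*1 + 0 = 5, q_0 = 5*0 + 1 = 1.
  i=1: a_1=1, p_1 = 1*5 + 1 = 6, q_1 = 1*1 + 0 = 1.
  i=2: a_2=1, p_2 = 1*6 + 5 = 11, q_2 = 1*1 + 1 = 2.
  i=3: a_3=2, p_3 = 2*11 + 6 = 28, q_3 = 2*2 + 1 = 5.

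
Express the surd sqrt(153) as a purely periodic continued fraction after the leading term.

[12; (2, 1, 2, 2, 2, 1, 2, 24)]

Write x_i = (sqrt(153) + m_i)/d_i with (m_0, d_0) = (0, 1). a_0 = floor(sqrt(153)) = 12, since 12^2 = 144 <= 153 < 169 = 13^2.
Iterate m_{i+1} = d_i*a_i - m_i, d_{i+1} = (153 - m_{i+1}^2)/d_i, a_{i+1} = floor((a_0 + m_{i+1})/d_{i+1}):
  m_1 = 1*12 - 0 = 12, d_1 = (153 - 12^2)/1 = 9/1 = 9, a_1 = floor((12 + 12)/9) = 2.
  m_2 = 9*2 - 12 = 6, d_2 = (153 - 6^2)/9 = 117/9 = 13, a_2 = floor((12 + 6)/13) = 1.
  m_3 = 13*1 - 6 = 7, d_3 = (153 - 7^2)/13 = 104/13 = 8, a_3 = floor((12 + 7)/8) = 2.
  m_4 = 8*2 - 7 = 9, d_4 = (153 - 9^2)/8 = 72/8 = 9, a_4 = floor((12 + 9)/9) = 2.
  m_5 = 9*2 - 9 = 9, d_5 = (153 - 9^2)/9 = 72/9 = 8, a_5 = floor((12 + 9)/8) = 2.
  m_6 = 8*2 - 9 = 7, d_6 = (153 - 7^2)/8 = 104/8 = 13, a_6 = floor((12 + 7)/13) = 1.
  m_7 = 13*1 - 7 = 6, d_7 = (153 - 6^2)/13 = 117/13 = 9, a_7 = floor((12 + 6)/9) = 2.
  m_8 = 9*2 - 6 = 12, d_8 = (153 - 12^2)/9 = 9/9 = 1, a_8 = floor((12 + 12)/1) = 24.
  m_9 = 1*24 - 12 = 12, d_9 = (153 - 12^2)/1 = 9/1 = 9: (m_9, d_9) = (m_1, d_1) = (12, 9), so from here the quotients repeat a_1, ..., a_8; the period length is 8.
Hence the expansion of sqrt(153) is a_0 = 12 followed by the repeating block 2, 1, 2, 2, 2, 1, 2, 24 (period 8).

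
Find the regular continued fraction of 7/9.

Run the Euclidean algorithm on 7 and 9; the successive quotients are the partial quotients a_0, a_1, ... (each step inverts the fractional part left over by the previous one):
  7 = 0*9 + 7, so a_0 = 0.
  9 = 1*7 + 2, so a_1 = 1.
  7 = 3*2 + 1, so a_2 = 3.
  2 = 2*1 + 0, so a_3 = 2.
The remainder reaches 0 after 4 divisions, so the expansion has 4 partial quotients, read off in order.

[0; 1, 3, 2]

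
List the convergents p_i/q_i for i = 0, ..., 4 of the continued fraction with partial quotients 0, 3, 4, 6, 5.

Using the convergent recurrence p_i = a_i*p_{i-1} + p_{i-2}, q_i = a_i*q_{i-1} + q_{i-2} with p_{-2}=0, p_{-1}=1, q_{-2}=1, q_{-1}=0:
  i=0: a_0=0, p_0 = 0*1 + 0 = 0, q_0 = 0*0 + 1 = 1.
  i=1: a_1=3, p_1 = 3*0 + 1 = 1, q_1 = 3*1 + 0 = 3.
  i=2: a_2=4, p_2 = 4*1 + 0 = 4, q_2 = 4*3 + 1 = 13.
  i=3: a_3=6, p_3 = 6*4 + 1 = 25, q_3 = 6*13 + 3 = 81.
  i=4: a_4=5, p_4 = 5*25 + 4 = 129, q_4 = 5*81 + 13 = 418.

0/1, 1/3, 4/13, 25/81, 129/418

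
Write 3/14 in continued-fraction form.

Run the Euclidean algorithm on 3 and 14; the successive quotients are the partial quotients a_0, a_1, ... (each step inverts the fractional part left over by the previous one):
  3 = 0*14 + 3, so a_0 = 0.
  14 = 4*3 + 2, so a_1 = 4.
  3 = 1*2 + 1, so a_2 = 1.
  2 = 2*1 + 0, so a_3 = 2.
The remainder reaches 0 after 4 divisions, so the expansion has 4 partial quotients, read off in order.

[0; 4, 1, 2]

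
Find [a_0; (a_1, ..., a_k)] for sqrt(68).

Write x_i = (sqrt(68) + m_i)/d_i with (m_0, d_0) = (0, 1). a_0 = floor(sqrt(68)) = 8, since 8^2 = 64 <= 68 < 81 = 9^2.
Iterate m_{i+1} = d_i*a_i - m_i, d_{i+1} = (68 - m_{i+1}^2)/d_i, a_{i+1} = floor((a_0 + m_{i+1})/d_{i+1}):
  m_1 = 1*8 - 0 = 8, d_1 = (68 - 8^2)/1 = 4/1 = 4, a_1 = floor((8 + 8)/4) = 4.
  m_2 = 4*4 - 8 = 8, d_2 = (68 - 8^2)/4 = 4/4 = 1, a_2 = floor((8 + 8)/1) = 16.
  m_3 = 1*16 - 8 = 8, d_3 = (68 - 8^2)/1 = 4/1 = 4: (m_3, d_3) = (m_1, d_1) = (8, 4), so from here the quotients repeat a_1, a_2; the period length is 2.
Hence the expansion of sqrt(68) is a_0 = 8 followed by the repeating block 4, 16 (period 2).

[8; (4, 16)]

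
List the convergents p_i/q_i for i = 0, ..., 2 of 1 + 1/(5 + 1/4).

1/1, 6/5, 25/21

Using the convergent recurrence p_i = a_i*p_{i-1} + p_{i-2}, q_i = a_i*q_{i-1} + q_{i-2} with p_{-2}=0, p_{-1}=1, q_{-2}=1, q_{-1}=0:
  i=0: a_0=1, p_0 = 1*1 + 0 = 1, q_0 = 1*0 + 1 = 1.
  i=1: a_1=5, p_1 = 5*1 + 1 = 6, q_1 = 5*1 + 0 = 5.
  i=2: a_2=4, p_2 = 4*6 + 1 = 25, q_2 = 4*5 + 1 = 21.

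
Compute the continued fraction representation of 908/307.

Run the Euclidean algorithm on 908 and 307; the successive quotients are the partial quotients a_0, a_1, ... (each step inverts the fractional part left over by the previous one):
  908 = 2*307 + 294, so a_0 = 2.
  307 = 1*294 + 13, so a_1 = 1.
  294 = 22*13 + 8, so a_2 = 22.
  13 = 1*8 + 5, so a_3 = 1.
  8 = 1*5 + 3, so a_4 = 1.
  5 = 1*3 + 2, so a_5 = 1.
  3 = 1*2 + 1, so a_6 = 1.
  2 = 2*1 + 0, so a_7 = 2.
The remainder reaches 0 after 8 divisions, so the expansion has 8 partial quotients, read off in order.

[2; 1, 22, 1, 1, 1, 1, 2]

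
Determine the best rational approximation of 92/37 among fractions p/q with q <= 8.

Expand x = 92/37 as a continued fraction with the Euclidean algorithm:
  92 = 2*37 + 18, so a_0 = 2.
  37 = 2*18 + 1, so a_1 = 2.
  18 = 18*1 + 0, so a_2 = 18.
so x = [2; 2, 18].
Convergents (p_i = a_i*p_{i-1} + p_{i-2}, q_i = a_i*q_{i-1} + q_{i-2} with p_{-2}=0, p_{-1}=1, q_{-2}=1, q_{-1}=0), until the denominator exceeds 8:
  i=0: a_0=2, p_0 = 2*1 + 0 = 2, q_0 = 2*0 + 1 = 1.
  i=1: a_1=2, p_1 = 2*2 + 1 = 5, q_1 = 2*1 + 0 = 2.
  i=2: a_2=18, p_2 = 18*5 + 2 = 92, q_2 = 18*2 + 1 = 37.
q_2 = 37 > 8, so the last convergent with denominator <= 8 is p_1/q_1 = 5/2.
The closest fraction with denominator <= 8 is either p_1/q_1 or the intermediate fraction (k*p_1 + p_0)/(k*q_1 + q_0) with the largest k >= 1 whose denominator stays <= 8; these approach x as k grows, and every other convergent or intermediate fraction in range is farther away.
Largest k: floor((8 - q_0)/q_1) = floor((8 - 1)/2) = 3.
That gives (3*5 + 2)/(3*2 + 1) = 17/7.
Compare the errors: |x - 5/2| = |92*2 - 5*37|/(37*2) = 1/74, and |x - 17/7| = |92*7 - 17*37|/(37*7) = 15/259.
Cross-multiplying, 1*259 = 259 < 1110 = 15*74, so 1/74 is smaller: the convergent 5/2 is closer to x than 17/7.

5/2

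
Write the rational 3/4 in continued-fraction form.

Run the Euclidean algorithm on 3 and 4; the successive quotients are the partial quotients a_0, a_1, ... (each step inverts the fractional part left over by the previous one):
  3 = 0*4 + 3, so a_0 = 0.
  4 = 1*3 + 1, so a_1 = 1.
  3 = 3*1 + 0, so a_2 = 3.
The remainder reaches 0 after 3 divisions, so the expansion has 3 partial quotients, read off in order.

[0; 1, 3]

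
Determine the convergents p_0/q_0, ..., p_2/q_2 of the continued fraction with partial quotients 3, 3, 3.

3/1, 10/3, 33/10

Using the convergent recurrence p_i = a_i*p_{i-1} + p_{i-2}, q_i = a_i*q_{i-1} + q_{i-2} with p_{-2}=0, p_{-1}=1, q_{-2}=1, q_{-1}=0:
  i=0: a_0=3, p_0 = 3*1 + 0 = 3, q_0 = 3*0 + 1 = 1.
  i=1: a_1=3, p_1 = 3*3 + 1 = 10, q_1 = 3*1 + 0 = 3.
  i=2: a_2=3, p_2 = 3*10 + 3 = 33, q_2 = 3*3 + 1 = 10.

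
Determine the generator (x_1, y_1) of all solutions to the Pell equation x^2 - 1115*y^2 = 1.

First expand sqrt(1115) as a continued fraction. With x_i = (sqrt(1115) + m_i)/d_i and (m_0, d_0) = (0, 1): a_0 = floor(sqrt(1115)) = 33, since 33^2 = 1089 <= 1115 < 1156 = 34^2.
Iterate m_{i+1} = d_i*a_i - m_i, d_{i+1} = (1115 - m_{i+1}^2)/d_i, a_{i+1} = floor((a_0 + m_{i+1})/d_{i+1}):
  m_1 = 1*33 - 0 = 33, d_1 = (1115 - 33^2)/1 = 26/1 = 26, a_1 = floor((33 + 33)/26) = 2.
  m_2 = 26*2 - 33 = 19, d_2 = (1115 - 19^2)/26 = 754/26 = 29, a_2 = floor((33 + 19)/29) = 1.
  m_3 = 29*1 - 19 = 10, d_3 = (1115 - 10^2)/29 = 1015/29 = 35, a_3 = floor((33 + 10)/35) = 1.
  m_4 = 35*1 - 10 = 25, d_4 = (1115 - 25^2)/35 = 490/35 = 14, a_4 = floor((33 + 25)/14) = 4.
  m_5 = 14*4 - 25 = 31, d_5 = (1115 - 31^2)/14 = 154/14 = 11, a_5 = floor((33 + 31)/11) = 5.
  m_6 = 11*5 - 31 = 24, d_6 = (1115 - 24^2)/11 = 539/11 = 49, a_6 = floor((33 + 24)/49) = 1.
  m_7 = 49*1 - 24 = 25, d_7 = (1115 - 25^2)/49 = 490/49 = 10, a_7 = floor((33 + 25)/10) = 5.
  m_8 = 10*5 - 25 = 25, d_8 = (1115 - 25^2)/10 = 490/10 = 49, a_8 = floor((33 + 25)/49) = 1.
  m_9 = 49*1 - 25 = 24, d_9 = (1115 - 24^2)/49 = 539/49 = 11, a_9 = floor((33 + 24)/11) = 5.
  m_10 = 11*5 - 24 = 31, d_10 = (1115 - 31^2)/11 = 154/11 = 14, a_10 = floor((33 + 31)/14) = 4.
  m_11 = 14*4 - 31 = 25, d_11 = (1115 - 25^2)/14 = 490/14 = 35, a_11 = floor((33 + 25)/35) = 1.
  m_12 = 35*1 - 25 = 10, d_12 = (1115 - 10^2)/35 = 1015/35 = 29, a_12 = floor((33 + 10)/29) = 1.
  m_13 = 29*1 - 10 = 19, d_13 = (1115 - 19^2)/29 = 754/29 = 26, a_13 = floor((33 + 19)/26) = 2.
  m_14 = 26*2 - 19 = 33, d_14 = (1115 - 33^2)/26 = 26/26 = 1, a_14 = floor((33 + 33)/1) = 66.
  m_15 = 1*66 - 33 = 33, d_15 = (1115 - 33^2)/1 = 26/1 = 26: (m_15, d_15) = (m_1, d_1) = (33, 26), so from here the quotients repeat a_1, ..., a_14; the period length is 14.
So sqrt(1115) = [33; (2, 1, 1, 4, 5, 1, 5, 1, 5, 4, 1, 1, 2, 66)] with period length k = 14.
k is even, so the fundamental solution of x^2 - 1115y^2 = 1 is (p_{k-1}, q_{k-1}) = (p_13, q_13); compute convergents through index 13.
Convergents (p_i = a_i*p_{i-1} + p_{i-2}, q_i = a_i*q_{i-1} + q_{i-2} with p_{-2}=0, p_{-1}=1, q_{-2}=1, q_{-1}=0):
  i=0: a_0=33, p_0 = 33*1 + 0 = 33, q_0 = 33*0 + 1 = 1.
  i=1: a_1=2, p_1 = 2*33 + 1 = 67, q_1 = 2*1 + 0 = 2.
  i=2: a_2=1, p_2 = 1*67 + 33 = 100, q_2 = 1*2 + 1 = 3.
  i=3: a_3=1, p_3 = 1*100 + 67 = 167, q_3 = 1*3 + 2 = 5.
  i=4: a_4=4, p_4 = 4*167 + 100 = 768, q_4 = 4*5 + 3 = 23.
  i=5: a_5=5, p_5 = 5*768 + 167 = 4007, q_5 = 5*23 + 5 = 120.
  i=6: a_6=1, p_6 = 1*4007 + 768 = 4775, q_6 = 1*120 + 23 = 143.
  i=7: a_7=5, p_7 = 5*4775 + 4007 = 27882, q_7 = 5*143 + 120 = 835.
  i=8: a_8=1, p_8 = 1*27882 + 4775 = 32657, q_8 = 1*835 + 143 = 978.
  i=9: a_9=5, p_9 = 5*32657 + 27882 = 191167, q_9 = 5*978 + 835 = 5725.
  i=10: a_10=4, p_10 = 4*191167 + 32657 = 797325, q_10 = 4*5725 + 978 = 23878.
  i=11: a_11=1, p_11 = 1*797325 + 191167 = 988492, q_11 = 1*23878 + 5725 = 29603.
  i=12: a_12=1, p_12 = 1*988492 + 797325 = 1785817, q_12 = 1*29603 + 23878 = 53481.
  i=13: a_13=2, p_13 = 2*1785817 + 988492 = 4560126, q_13 = 2*53481 + 29603 = 136565.
Check: 4560126^2 - 1115*136565^2 = 20794749135876 - 20794749135875 = 1, so (x, y) = (4560126, 136565) solves the equation, and by the theorem it is the least positive solution.

(x, y) = (4560126, 136565)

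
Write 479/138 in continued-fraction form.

Run the Euclidean algorithm on 479 and 138; the successive quotients are the partial quotients a_0, a_1, ... (each step inverts the fractional part left over by the previous one):
  479 = 3*138 + 65, so a_0 = 3.
  138 = 2*65 + 8, so a_1 = 2.
  65 = 8*8 + 1, so a_2 = 8.
  8 = 8*1 + 0, so a_3 = 8.
The remainder reaches 0 after 4 divisions, so the expansion has 4 partial quotients, read off in order.

[3; 2, 8, 8]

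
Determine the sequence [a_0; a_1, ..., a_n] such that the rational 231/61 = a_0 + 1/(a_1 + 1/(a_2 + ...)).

[3; 1, 3, 1, 2, 4]

Run the Euclidean algorithm on 231 and 61; the successive quotients are the partial quotients a_0, a_1, ... (each step inverts the fractional part left over by the previous one):
  231 = 3*61 + 48, so a_0 = 3.
  61 = 1*48 + 13, so a_1 = 1.
  48 = 3*13 + 9, so a_2 = 3.
  13 = 1*9 + 4, so a_3 = 1.
  9 = 2*4 + 1, so a_4 = 2.
  4 = 4*1 + 0, so a_5 = 4.
The remainder reaches 0 after 6 divisions, so the expansion has 6 partial quotients, read off in order.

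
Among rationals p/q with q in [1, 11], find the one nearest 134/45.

Expand x = 134/45 as a continued fraction with the Euclidean algorithm:
  134 = 2*45 + 44, so a_0 = 2.
  45 = 1*44 + 1, so a_1 = 1.
  44 = 44*1 + 0, so a_2 = 44.
so x = [2; 1, 44].
Convergents (p_i = a_i*p_{i-1} + p_{i-2}, q_i = a_i*q_{i-1} + q_{i-2} with p_{-2}=0, p_{-1}=1, q_{-2}=1, q_{-1}=0), until the denominator exceeds 11:
  i=0: a_0=2, p_0 = 2*1 + 0 = 2, q_0 = 2*0 + 1 = 1.
  i=1: a_1=1, p_1 = 1*2 + 1 = 3, q_1 = 1*1 + 0 = 1.
  i=2: a_2=44, p_2 = 44*3 + 2 = 134, q_2 = 44*1 + 1 = 45.
q_2 = 45 > 11, so the last convergent with denominator <= 11 is p_1/q_1 = 3/1.
The closest fraction with denominator <= 11 is either p_1/q_1 or the intermediate fraction (k*p_1 + p_0)/(k*q_1 + q_0) with the largest k >= 1 whose denominator stays <= 11; these approach x as k grows, and every other convergent or intermediate fraction in range is farther away.
Largest k: floor((11 - q_0)/q_1) = floor((11 - 1)/1) = 10.
That gives (10*3 + 2)/(10*1 + 1) = 32/11.
Compare the errors: |x - 3/1| = |134*1 - 3*45|/(45*1) = 1/45, and |x - 32/11| = |134*11 - 32*45|/(45*11) = 34/495.
Cross-multiplying, 1*495 = 495 < 1530 = 34*45, so 1/45 is smaller: the convergent 3/1 is closer to x than 32/11.

3/1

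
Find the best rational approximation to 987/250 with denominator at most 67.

Expand x = 987/250 as a continued fraction with the Euclidean algorithm:
  987 = 3*250 + 237, so a_0 = 3.
  250 = 1*237 + 13, so a_1 = 1.
  237 = 18*13 + 3, so a_2 = 18.
  13 = 4*3 + 1, so a_3 = 4.
  3 = 3*1 + 0, so a_4 = 3.
so x = [3; 1, 18, 4, 3].
Convergents (p_i = a_i*p_{i-1} + p_{i-2}, q_i = a_i*q_{i-1} + q_{i-2} with p_{-2}=0, p_{-1}=1, q_{-2}=1, q_{-1}=0), until the denominator exceeds 67:
  i=0: a_0=3, p_0 = 3*1 + 0 = 3, q_0 = 3*0 + 1 = 1.
  i=1: a_1=1, p_1 = 1*3 + 1 = 4, q_1 = 1*1 + 0 = 1.
  i=2: a_2=18, p_2 = 18*4 + 3 = 75, q_2 = 18*1 + 1 = 19.
  i=3: a_3=4, p_3 = 4*75 + 4 = 304, q_3 = 4*19 + 1 = 77.
q_3 = 77 > 67, so the last convergent with denominator <= 67 is p_2/q_2 = 75/19.
The closest fraction with denominator <= 67 is either p_2/q_2 or the intermediate fraction (k*p_2 + p_1)/(k*q_2 + q_1) with the largest k >= 1 whose denominator stays <= 67; these approach x as k grows, and every other convergent or intermediate fraction in range is farther away.
Largest k: floor((67 - q_1)/q_2) = floor((67 - 1)/19) = 3.
That gives (3*75 + 4)/(3*19 + 1) = 229/58.
Compare the errors: |x - 75/19| = |987*19 - 75*250|/(250*19) = 3/4750, and |x - 229/58| = |987*58 - 229*250|/(250*58) = 4/14500.
Cross-multiplying, 4*4750 = 19000 < 43500 = 3*14500, so 4/14500 is smaller: the intermediate fraction 229/58 is closer to x than 75/19.

229/58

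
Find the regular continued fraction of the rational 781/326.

[2; 2, 1, 1, 8, 1, 2, 2]

Run the Euclidean algorithm on 781 and 326; the successive quotients are the partial quotients a_0, a_1, ... (each step inverts the fractional part left over by the previous one):
  781 = 2*326 + 129, so a_0 = 2.
  326 = 2*129 + 68, so a_1 = 2.
  129 = 1*68 + 61, so a_2 = 1.
  68 = 1*61 + 7, so a_3 = 1.
  61 = 8*7 + 5, so a_4 = 8.
  7 = 1*5 + 2, so a_5 = 1.
  5 = 2*2 + 1, so a_6 = 2.
  2 = 2*1 + 0, so a_7 = 2.
The remainder reaches 0 after 8 divisions, so the expansion has 8 partial quotients, read off in order.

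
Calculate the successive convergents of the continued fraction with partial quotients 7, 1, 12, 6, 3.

7/1, 8/1, 103/13, 626/79, 1981/250

Using the convergent recurrence p_i = a_i*p_{i-1} + p_{i-2}, q_i = a_i*q_{i-1} + q_{i-2} with p_{-2}=0, p_{-1}=1, q_{-2}=1, q_{-1}=0:
  i=0: a_0=7, p_0 = 7*1 + 0 = 7, q_0 = 7*0 + 1 = 1.
  i=1: a_1=1, p_1 = 1*7 + 1 = 8, q_1 = 1*1 + 0 = 1.
  i=2: a_2=12, p_2 = 12*8 + 7 = 103, q_2 = 12*1 + 1 = 13.
  i=3: a_3=6, p_3 = 6*103 + 8 = 626, q_3 = 6*13 + 1 = 79.
  i=4: a_4=3, p_4 = 3*626 + 103 = 1981, q_4 = 3*79 + 13 = 250.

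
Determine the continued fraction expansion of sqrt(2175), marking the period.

[46; (1, 1, 1, 3, 15, 3, 1, 1, 1, 92)]

Write x_i = (sqrt(2175) + m_i)/d_i with (m_0, d_0) = (0, 1). a_0 = floor(sqrt(2175)) = 46, since 46^2 = 2116 <= 2175 < 2209 = 47^2.
Iterate m_{i+1} = d_i*a_i - m_i, d_{i+1} = (2175 - m_{i+1}^2)/d_i, a_{i+1} = floor((a_0 + m_{i+1})/d_{i+1}):
  m_1 = 1*46 - 0 = 46, d_1 = (2175 - 46^2)/1 = 59/1 = 59, a_1 = floor((46 + 46)/59) = 1.
  m_2 = 59*1 - 46 = 13, d_2 = (2175 - 13^2)/59 = 2006/59 = 34, a_2 = floor((46 + 13)/34) = 1.
  m_3 = 34*1 - 13 = 21, d_3 = (2175 - 21^2)/34 = 1734/34 = 51, a_3 = floor((46 + 21)/51) = 1.
  m_4 = 51*1 - 21 = 30, d_4 = (2175 - 30^2)/51 = 1275/51 = 25, a_4 = floor((46 + 30)/25) = 3.
  m_5 = 25*3 - 30 = 45, d_5 = (2175 - 45^2)/25 = 150/25 = 6, a_5 = floor((46 + 45)/6) = 15.
  m_6 = 6*15 - 45 = 45, d_6 = (2175 - 45^2)/6 = 150/6 = 25, a_6 = floor((46 + 45)/25) = 3.
  m_7 = 25*3 - 45 = 30, d_7 = (2175 - 30^2)/25 = 1275/25 = 51, a_7 = floor((46 + 30)/51) = 1.
  m_8 = 51*1 - 30 = 21, d_8 = (2175 - 21^2)/51 = 1734/51 = 34, a_8 = floor((46 + 21)/34) = 1.
  m_9 = 34*1 - 21 = 13, d_9 = (2175 - 13^2)/34 = 2006/34 = 59, a_9 = floor((46 + 13)/59) = 1.
  m_10 = 59*1 - 13 = 46, d_10 = (2175 - 46^2)/59 = 59/59 = 1, a_10 = floor((46 + 46)/1) = 92.
  m_11 = 1*92 - 46 = 46, d_11 = (2175 - 46^2)/1 = 59/1 = 59: (m_11, d_11) = (m_1, d_1) = (46, 59), so from here the quotients repeat a_1, ..., a_10; the period length is 10.
Hence the expansion of sqrt(2175) is a_0 = 46 followed by the repeating block 1, 1, 1, 3, 15, 3, 1, 1, 1, 92 (period 10).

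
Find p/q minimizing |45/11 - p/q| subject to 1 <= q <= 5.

4/1

Expand x = 45/11 as a continued fraction with the Euclidean algorithm:
  45 = 4*11 + 1, so a_0 = 4.
  11 = 11*1 + 0, so a_1 = 11.
so x = [4; 11].
Convergents (p_i = a_i*p_{i-1} + p_{i-2}, q_i = a_i*q_{i-1} + q_{i-2} with p_{-2}=0, p_{-1}=1, q_{-2}=1, q_{-1}=0), until the denominator exceeds 5:
  i=0: a_0=4, p_0 = 4*1 + 0 = 4, q_0 = 4*0 + 1 = 1.
  i=1: a_1=11, p_1 = 11*4 + 1 = 45, q_1 = 11*1 + 0 = 11.
q_1 = 11 > 5, so the last convergent with denominator <= 5 is p_0/q_0 = 4/1.
The closest fraction with denominator <= 5 is either p_0/q_0 or the intermediate fraction (k*p_0 + p_{-1})/(k*q_0 + q_{-1}) with the largest k >= 1 whose denominator stays <= 5; these approach x as k grows, and every other convergent or intermediate fraction in range is farther away.
Largest k: floor((5 - q_{-1})/q_0) = floor((5 - 0)/1) = 5 (using the seeds p_{-1} = 1, q_{-1} = 0).
That gives (5*4 + 1)/(5*1 + 0) = 21/5.
Compare the errors: |x - 4/1| = |45*1 - 4*11|/(11*1) = 1/11, and |x - 21/5| = |45*5 - 21*11|/(11*5) = 6/55.
Cross-multiplying, 1*55 = 55 < 66 = 6*11, so 1/11 is smaller: the convergent 4/1 is closer to x than 21/5.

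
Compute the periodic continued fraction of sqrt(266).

Write x_i = (sqrt(266) + m_i)/d_i with (m_0, d_0) = (0, 1). a_0 = floor(sqrt(266)) = 16, since 16^2 = 256 <= 266 < 289 = 17^2.
Iterate m_{i+1} = d_i*a_i - m_i, d_{i+1} = (266 - m_{i+1}^2)/d_i, a_{i+1} = floor((a_0 + m_{i+1})/d_{i+1}):
  m_1 = 1*16 - 0 = 16, d_1 = (266 - 16^2)/1 = 10/1 = 10, a_1 = floor((16 + 16)/10) = 3.
  m_2 = 10*3 - 16 = 14, d_2 = (266 - 14^2)/10 = 70/10 = 7, a_2 = floor((16 + 14)/7) = 4.
  m_3 = 7*4 - 14 = 14, d_3 = (266 - 14^2)/7 = 70/7 = 10, a_3 = floor((16 + 14)/10) = 3.
  m_4 = 10*3 - 14 = 16, d_4 = (266 - 16^2)/10 = 10/10 = 1, a_4 = floor((16 + 16)/1) = 32.
  m_5 = 1*32 - 16 = 16, d_5 = (266 - 16^2)/1 = 10/1 = 10: (m_5, d_5) = (m_1, d_1) = (16, 10), so from here the quotients repeat a_1, ..., a_4; the period length is 4.
Hence the expansion of sqrt(266) is a_0 = 16 followed by the repeating block 3, 4, 3, 32 (period 4).

[16; (3, 4, 3, 32)]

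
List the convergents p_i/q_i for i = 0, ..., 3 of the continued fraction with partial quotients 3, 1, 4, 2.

3/1, 4/1, 19/5, 42/11

Using the convergent recurrence p_i = a_i*p_{i-1} + p_{i-2}, q_i = a_i*q_{i-1} + q_{i-2} with p_{-2}=0, p_{-1}=1, q_{-2}=1, q_{-1}=0:
  i=0: a_0=3, p_0 = 3*1 + 0 = 3, q_0 = 3*0 + 1 = 1.
  i=1: a_1=1, p_1 = 1*3 + 1 = 4, q_1 = 1*1 + 0 = 1.
  i=2: a_2=4, p_2 = 4*4 + 3 = 19, q_2 = 4*1 + 1 = 5.
  i=3: a_3=2, p_3 = 2*19 + 4 = 42, q_3 = 2*5 + 1 = 11.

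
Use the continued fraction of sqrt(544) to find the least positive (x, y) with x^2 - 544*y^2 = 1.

(x, y) = (2449, 105)

First expand sqrt(544) as a continued fraction. With x_i = (sqrt(544) + m_i)/d_i and (m_0, d_0) = (0, 1): a_0 = floor(sqrt(544)) = 23, since 23^2 = 529 <= 544 < 576 = 24^2.
Iterate m_{i+1} = d_i*a_i - m_i, d_{i+1} = (544 - m_{i+1}^2)/d_i, a_{i+1} = floor((a_0 + m_{i+1})/d_{i+1}):
  m_1 = 1*23 - 0 = 23, d_1 = (544 - 23^2)/1 = 15/1 = 15, a_1 = floor((23 + 23)/15) = 3.
  m_2 = 15*3 - 23 = 22, d_2 = (544 - 22^2)/15 = 60/15 = 4, a_2 = floor((23 + 22)/4) = 11.
  m_3 = 4*11 - 22 = 22, d_3 = (544 - 22^2)/4 = 60/4 = 15, a_3 = floor((23 + 22)/15) = 3.
  m_4 = 15*3 - 22 = 23, d_4 = (544 - 23^2)/15 = 15/15 = 1, a_4 = floor((23 + 23)/1) = 46.
  m_5 = 1*46 - 23 = 23, d_5 = (544 - 23^2)/1 = 15/1 = 15: (m_5, d_5) = (m_1, d_1) = (23, 15), so from here the quotients repeat a_1, ..., a_4; the period length is 4.
So sqrt(544) = [23; (3, 11, 3, 46)] with period length k = 4.
k is even, so the fundamental solution of x^2 - 544y^2 = 1 is (p_{k-1}, q_{k-1}) = (p_3, q_3); compute convergents through index 3.
Convergents (p_i = a_i*p_{i-1} + p_{i-2}, q_i = a_i*q_{i-1} + q_{i-2} with p_{-2}=0, p_{-1}=1, q_{-2}=1, q_{-1}=0):
  i=0: a_0=23, p_0 = 23*1 + 0 = 23, q_0 = 23*0 + 1 = 1.
  i=1: a_1=3, p_1 = 3*23 + 1 = 70, q_1 = 3*1 + 0 = 3.
  i=2: a_2=11, p_2 = 11*70 + 23 = 793, q_2 = 11*3 + 1 = 34.
  i=3: a_3=3, p_3 = 3*793 + 70 = 2449, q_3 = 3*34 + 3 = 105.
Check: 2449^2 - 544*105^2 = 5997601 - 5997600 = 1, so (x, y) = (2449, 105) solves the equation, and by the theorem it is the least positive solution.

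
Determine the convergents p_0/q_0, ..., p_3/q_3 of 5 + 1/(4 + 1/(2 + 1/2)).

5/1, 21/4, 47/9, 115/22

Using the convergent recurrence p_i = a_i*p_{i-1} + p_{i-2}, q_i = a_i*q_{i-1} + q_{i-2} with p_{-2}=0, p_{-1}=1, q_{-2}=1, q_{-1}=0:
  i=0: a_0=5, p_0 = 5*1 + 0 = 5, q_0 = 5*0 + 1 = 1.
  i=1: a_1=4, p_1 = 4*5 + 1 = 21, q_1 = 4*1 + 0 = 4.
  i=2: a_2=2, p_2 = 2*21 + 5 = 47, q_2 = 2*4 + 1 = 9.
  i=3: a_3=2, p_3 = 2*47 + 21 = 115, q_3 = 2*9 + 4 = 22.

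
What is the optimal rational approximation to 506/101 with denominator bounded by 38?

5/1

Expand x = 506/101 as a continued fraction with the Euclidean algorithm:
  506 = 5*101 + 1, so a_0 = 5.
  101 = 101*1 + 0, so a_1 = 101.
so x = [5; 101].
Convergents (p_i = a_i*p_{i-1} + p_{i-2}, q_i = a_i*q_{i-1} + q_{i-2} with p_{-2}=0, p_{-1}=1, q_{-2}=1, q_{-1}=0), until the denominator exceeds 38:
  i=0: a_0=5, p_0 = 5*1 + 0 = 5, q_0 = 5*0 + 1 = 1.
  i=1: a_1=101, p_1 = 101*5 + 1 = 506, q_1 = 101*1 + 0 = 101.
q_1 = 101 > 38, so the last convergent with denominator <= 38 is p_0/q_0 = 5/1.
The closest fraction with denominator <= 38 is either p_0/q_0 or the intermediate fraction (k*p_0 + p_{-1})/(k*q_0 + q_{-1}) with the largest k >= 1 whose denominator stays <= 38; these approach x as k grows, and every other convergent or intermediate fraction in range is farther away.
Largest k: floor((38 - q_{-1})/q_0) = floor((38 - 0)/1) = 38 (using the seeds p_{-1} = 1, q_{-1} = 0).
That gives (38*5 + 1)/(38*1 + 0) = 191/38.
Compare the errors: |x - 5/1| = |506*1 - 5*101|/(101*1) = 1/101, and |x - 191/38| = |506*38 - 191*101|/(101*38) = 63/3838.
Cross-multiplying, 1*3838 = 3838 < 6363 = 63*101, so 1/101 is smaller: the convergent 5/1 is closer to x than 191/38.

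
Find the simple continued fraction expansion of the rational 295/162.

Run the Euclidean algorithm on 295 and 162; the successive quotients are the partial quotients a_0, a_1, ... (each step inverts the fractional part left over by the previous one):
  295 = 1*162 + 133, so a_0 = 1.
  162 = 1*133 + 29, so a_1 = 1.
  133 = 4*29 + 17, so a_2 = 4.
  29 = 1*17 + 12, so a_3 = 1.
  17 = 1*12 + 5, so a_4 = 1.
  12 = 2*5 + 2, so a_5 = 2.
  5 = 2*2 + 1, so a_6 = 2.
  2 = 2*1 + 0, so a_7 = 2.
The remainder reaches 0 after 8 divisions, so the expansion has 8 partial quotients, read off in order.

[1; 1, 4, 1, 1, 2, 2, 2]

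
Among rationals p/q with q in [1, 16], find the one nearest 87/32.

19/7

Expand x = 87/32 as a continued fraction with the Euclidean algorithm:
  87 = 2*32 + 23, so a_0 = 2.
  32 = 1*23 + 9, so a_1 = 1.
  23 = 2*9 + 5, so a_2 = 2.
  9 = 1*5 + 4, so a_3 = 1.
  5 = 1*4 + 1, so a_4 = 1.
  4 = 4*1 + 0, so a_5 = 4.
so x = [2; 1, 2, 1, 1, 4].
Convergents (p_i = a_i*p_{i-1} + p_{i-2}, q_i = a_i*q_{i-1} + q_{i-2} with p_{-2}=0, p_{-1}=1, q_{-2}=1, q_{-1}=0), until the denominator exceeds 16:
  i=0: a_0=2, p_0 = 2*1 + 0 = 2, q_0 = 2*0 + 1 = 1.
  i=1: a_1=1, p_1 = 1*2 + 1 = 3, q_1 = 1*1 + 0 = 1.
  i=2: a_2=2, p_2 = 2*3 + 2 = 8, q_2 = 2*1 + 1 = 3.
  i=3: a_3=1, p_3 = 1*8 + 3 = 11, q_3 = 1*3 + 1 = 4.
  i=4: a_4=1, p_4 = 1*11 + 8 = 19, q_4 = 1*4 + 3 = 7.
  i=5: a_5=4, p_5 = 4*19 + 11 = 87, q_5 = 4*7 + 4 = 32.
q_5 = 32 > 16, so the last convergent with denominator <= 16 is p_4/q_4 = 19/7.
The closest fraction with denominator <= 16 is either p_4/q_4 or the intermediate fraction (k*p_4 + p_3)/(k*q_4 + q_3) with the largest k >= 1 whose denominator stays <= 16; these approach x as k grows, and every other convergent or intermediate fraction in range is farther away.
Largest k: floor((16 - q_3)/q_4) = floor((16 - 4)/7) = 1.
That gives (1*19 + 11)/(1*7 + 4) = 30/11.
Compare the errors: |x - 19/7| = |87*7 - 19*32|/(32*7) = 1/224, and |x - 30/11| = |87*11 - 30*32|/(32*11) = 3/352.
Cross-multiplying, 1*352 = 352 < 672 = 3*224, so 1/224 is smaller: the convergent 19/7 is closer to x than 30/11.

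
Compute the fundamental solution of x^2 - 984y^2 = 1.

(x, y) = (88805, 2831)

First expand sqrt(984) as a continued fraction. With x_i = (sqrt(984) + m_i)/d_i and (m_0, d_0) = (0, 1): a_0 = floor(sqrt(984)) = 31, since 31^2 = 961 <= 984 < 1024 = 32^2.
Iterate m_{i+1} = d_i*a_i - m_i, d_{i+1} = (984 - m_{i+1}^2)/d_i, a_{i+1} = floor((a_0 + m_{i+1})/d_{i+1}):
  m_1 = 1*31 - 0 = 31, d_1 = (984 - 31^2)/1 = 23/1 = 23, a_1 = floor((31 + 31)/23) = 2.
  m_2 = 23*2 - 31 = 15, d_2 = (984 - 15^2)/23 = 759/23 = 33, a_2 = floor((31 + 15)/33) = 1.
  m_3 = 33*1 - 15 = 18, d_3 = (984 - 18^2)/33 = 660/33 = 20, a_3 = floor((31 + 18)/20) = 2.
  m_4 = 20*2 - 18 = 22, d_4 = (984 - 22^2)/20 = 500/20 = 25, a_4 = floor((31 + 22)/25) = 2.
  m_5 = 25*2 - 22 = 28, d_5 = (984 - 28^2)/25 = 200/25 = 8, a_5 = floor((31 + 28)/8) = 7.
  m_6 = 8*7 - 28 = 28, d_6 = (984 - 28^2)/8 = 200/8 = 25, a_6 = floor((31 + 28)/25) = 2.
  m_7 = 25*2 - 28 = 22, d_7 = (984 - 22^2)/25 = 500/25 = 20, a_7 = floor((31 + 22)/20) = 2.
  m_8 = 20*2 - 22 = 18, d_8 = (984 - 18^2)/20 = 660/20 = 33, a_8 = floor((31 + 18)/33) = 1.
  m_9 = 33*1 - 18 = 15, d_9 = (984 - 15^2)/33 = 759/33 = 23, a_9 = floor((31 + 15)/23) = 2.
  m_10 = 23*2 - 15 = 31, d_10 = (984 - 31^2)/23 = 23/23 = 1, a_10 = floor((31 + 31)/1) = 62.
  m_11 = 1*62 - 31 = 31, d_11 = (984 - 31^2)/1 = 23/1 = 23: (m_11, d_11) = (m_1, d_1) = (31, 23), so from here the quotients repeat a_1, ..., a_10; the period length is 10.
So sqrt(984) = [31; (2, 1, 2, 2, 7, 2, 2, 1, 2, 62)] with period length k = 10.
k is even, so the fundamental solution of x^2 - 984y^2 = 1 is (p_{k-1}, q_{k-1}) = (p_9, q_9); compute convergents through index 9.
Convergents (p_i = a_i*p_{i-1} + p_{i-2}, q_i = a_i*q_{i-1} + q_{i-2} with p_{-2}=0, p_{-1}=1, q_{-2}=1, q_{-1}=0):
  i=0: a_0=31, p_0 = 31*1 + 0 = 31, q_0 = 31*0 + 1 = 1.
  i=1: a_1=2, p_1 = 2*31 + 1 = 63, q_1 = 2*1 + 0 = 2.
  i=2: a_2=1, p_2 = 1*63 + 31 = 94, q_2 = 1*2 + 1 = 3.
  i=3: a_3=2, p_3 = 2*94 + 63 = 251, q_3 = 2*3 + 2 = 8.
  i=4: a_4=2, p_4 = 2*251 + 94 = 596, q_4 = 2*8 + 3 = 19.
  i=5: a_5=7, p_5 = 7*596 + 251 = 4423, q_5 = 7*19 + 8 = 141.
  i=6: a_6=2, p_6 = 2*4423 + 596 = 9442, q_6 = 2*141 + 19 = 301.
  i=7: a_7=2, p_7 = 2*9442 + 4423 = 23307, q_7 = 2*301 + 141 = 743.
  i=8: a_8=1, p_8 = 1*23307 + 9442 = 32749, q_8 = 1*743 + 301 = 1044.
  i=9: a_9=2, p_9 = 2*32749 + 23307 = 88805, q_9 = 2*1044 + 743 = 2831.
Check: 88805^2 - 984*2831^2 = 7886328025 - 7886328024 = 1, so (x, y) = (88805, 2831) solves the equation, and by the theorem it is the least positive solution.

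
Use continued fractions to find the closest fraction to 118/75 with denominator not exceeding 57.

85/54

Expand x = 118/75 as a continued fraction with the Euclidean algorithm:
  118 = 1*75 + 43, so a_0 = 1.
  75 = 1*43 + 32, so a_1 = 1.
  43 = 1*32 + 11, so a_2 = 1.
  32 = 2*11 + 10, so a_3 = 2.
  11 = 1*10 + 1, so a_4 = 1.
  10 = 10*1 + 0, so a_5 = 10.
so x = [1; 1, 1, 2, 1, 10].
Convergents (p_i = a_i*p_{i-1} + p_{i-2}, q_i = a_i*q_{i-1} + q_{i-2} with p_{-2}=0, p_{-1}=1, q_{-2}=1, q_{-1}=0), until the denominator exceeds 57:
  i=0: a_0=1, p_0 = 1*1 + 0 = 1, q_0 = 1*0 + 1 = 1.
  i=1: a_1=1, p_1 = 1*1 + 1 = 2, q_1 = 1*1 + 0 = 1.
  i=2: a_2=1, p_2 = 1*2 + 1 = 3, q_2 = 1*1 + 1 = 2.
  i=3: a_3=2, p_3 = 2*3 + 2 = 8, q_3 = 2*2 + 1 = 5.
  i=4: a_4=1, p_4 = 1*8 + 3 = 11, q_4 = 1*5 + 2 = 7.
  i=5: a_5=10, p_5 = 10*11 + 8 = 118, q_5 = 10*7 + 5 = 75.
q_5 = 75 > 57, so the last convergent with denominator <= 57 is p_4/q_4 = 11/7.
The closest fraction with denominator <= 57 is either p_4/q_4 or the intermediate fraction (k*p_4 + p_3)/(k*q_4 + q_3) with the largest k >= 1 whose denominator stays <= 57; these approach x as k grows, and every other convergent or intermediate fraction in range is farther away.
Largest k: floor((57 - q_3)/q_4) = floor((57 - 5)/7) = 7.
That gives (7*11 + 8)/(7*7 + 5) = 85/54.
Compare the errors: |x - 11/7| = |118*7 - 11*75|/(75*7) = 1/525, and |x - 85/54| = |118*54 - 85*75|/(75*54) = 3/4050.
Cross-multiplying, 3*525 = 1575 < 4050 = 1*4050, so 3/4050 is smaller: the intermediate fraction 85/54 is closer to x than 11/7.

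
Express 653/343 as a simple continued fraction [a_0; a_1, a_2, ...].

Run the Euclidean algorithm on 653 and 343; the successive quotients are the partial quotients a_0, a_1, ... (each step inverts the fractional part left over by the previous one):
  653 = 1*343 + 310, so a_0 = 1.
  343 = 1*310 + 33, so a_1 = 1.
  310 = 9*33 + 13, so a_2 = 9.
  33 = 2*13 + 7, so a_3 = 2.
  13 = 1*7 + 6, so a_4 = 1.
  7 = 1*6 + 1, so a_5 = 1.
  6 = 6*1 + 0, so a_6 = 6.
The remainder reaches 0 after 7 divisions, so the expansion has 7 partial quotients, read off in order.

[1; 1, 9, 2, 1, 1, 6]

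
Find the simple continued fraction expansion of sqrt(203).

[14; (4, 28)]

Write x_i = (sqrt(203) + m_i)/d_i with (m_0, d_0) = (0, 1). a_0 = floor(sqrt(203)) = 14, since 14^2 = 196 <= 203 < 225 = 15^2.
Iterate m_{i+1} = d_i*a_i - m_i, d_{i+1} = (203 - m_{i+1}^2)/d_i, a_{i+1} = floor((a_0 + m_{i+1})/d_{i+1}):
  m_1 = 1*14 - 0 = 14, d_1 = (203 - 14^2)/1 = 7/1 = 7, a_1 = floor((14 + 14)/7) = 4.
  m_2 = 7*4 - 14 = 14, d_2 = (203 - 14^2)/7 = 7/7 = 1, a_2 = floor((14 + 14)/1) = 28.
  m_3 = 1*28 - 14 = 14, d_3 = (203 - 14^2)/1 = 7/1 = 7: (m_3, d_3) = (m_1, d_1) = (14, 7), so from here the quotients repeat a_1, a_2; the period length is 2.
Hence the expansion of sqrt(203) is a_0 = 14 followed by the repeating block 4, 28 (period 2).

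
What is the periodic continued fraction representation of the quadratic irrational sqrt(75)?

[8; (1, 1, 1, 16)]

Write x_i = (sqrt(75) + m_i)/d_i with (m_0, d_0) = (0, 1). a_0 = floor(sqrt(75)) = 8, since 8^2 = 64 <= 75 < 81 = 9^2.
Iterate m_{i+1} = d_i*a_i - m_i, d_{i+1} = (75 - m_{i+1}^2)/d_i, a_{i+1} = floor((a_0 + m_{i+1})/d_{i+1}):
  m_1 = 1*8 - 0 = 8, d_1 = (75 - 8^2)/1 = 11/1 = 11, a_1 = floor((8 + 8)/11) = 1.
  m_2 = 11*1 - 8 = 3, d_2 = (75 - 3^2)/11 = 66/11 = 6, a_2 = floor((8 + 3)/6) = 1.
  m_3 = 6*1 - 3 = 3, d_3 = (75 - 3^2)/6 = 66/6 = 11, a_3 = floor((8 + 3)/11) = 1.
  m_4 = 11*1 - 3 = 8, d_4 = (75 - 8^2)/11 = 11/11 = 1, a_4 = floor((8 + 8)/1) = 16.
  m_5 = 1*16 - 8 = 8, d_5 = (75 - 8^2)/1 = 11/1 = 11: (m_5, d_5) = (m_1, d_1) = (8, 11), so from here the quotients repeat a_1, ..., a_4; the period length is 4.
Hence the expansion of sqrt(75) is a_0 = 8 followed by the repeating block 1, 1, 1, 16 (period 4).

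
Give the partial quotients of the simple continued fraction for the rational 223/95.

Run the Euclidean algorithm on 223 and 95; the successive quotients are the partial quotients a_0, a_1, ... (each step inverts the fractional part left over by the previous one):
  223 = 2*95 + 33, so a_0 = 2.
  95 = 2*33 + 29, so a_1 = 2.
  33 = 1*29 + 4, so a_2 = 1.
  29 = 7*4 + 1, so a_3 = 7.
  4 = 4*1 + 0, so a_4 = 4.
The remainder reaches 0 after 5 divisions, so the expansion has 5 partial quotients, read off in order.

[2; 2, 1, 7, 4]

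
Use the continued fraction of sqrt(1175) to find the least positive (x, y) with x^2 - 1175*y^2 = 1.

First expand sqrt(1175) as a continued fraction. With x_i = (sqrt(1175) + m_i)/d_i and (m_0, d_0) = (0, 1): a_0 = floor(sqrt(1175)) = 34, since 34^2 = 1156 <= 1175 < 1225 = 35^2.
Iterate m_{i+1} = d_i*a_i - m_i, d_{i+1} = (1175 - m_{i+1}^2)/d_i, a_{i+1} = floor((a_0 + m_{i+1})/d_{i+1}):
  m_1 = 1*34 - 0 = 34, d_1 = (1175 - 34^2)/1 = 19/1 = 19, a_1 = floor((34 + 34)/19) = 3.
  m_2 = 19*3 - 34 = 23, d_2 = (1175 - 23^2)/19 = 646/19 = 34, a_2 = floor((34 + 23)/34) = 1.
  m_3 = 34*1 - 23 = 11, d_3 = (1175 - 11^2)/34 = 1054/34 = 31, a_3 = floor((34 + 11)/31) = 1.
  m_4 = 31*1 - 11 = 20, d_4 = (1175 - 20^2)/31 = 775/31 = 25, a_4 = floor((34 + 20)/25) = 2.
  m_5 = 25*2 - 20 = 30, d_5 = (1175 - 30^2)/25 = 275/25 = 11, a_5 = floor((34 + 30)/11) = 5.
  m_6 = 11*5 - 30 = 25, d_6 = (1175 - 25^2)/11 = 550/11 = 50, a_6 = floor((34 + 25)/50) = 1.
  m_7 = 50*1 - 25 = 25, d_7 = (1175 - 25^2)/50 = 550/50 = 11, a_7 = floor((34 + 25)/11) = 5.
  m_8 = 11*5 - 25 = 30, d_8 = (1175 - 30^2)/11 = 275/11 = 25, a_8 = floor((34 + 30)/25) = 2.
  m_9 = 25*2 - 30 = 20, d_9 = (1175 - 20^2)/25 = 775/25 = 31, a_9 = floor((34 + 20)/31) = 1.
  m_10 = 31*1 - 20 = 11, d_10 = (1175 - 11^2)/31 = 1054/31 = 34, a_10 = floor((34 + 11)/34) = 1.
  m_11 = 34*1 - 11 = 23, d_11 = (1175 - 23^2)/34 = 646/34 = 19, a_11 = floor((34 + 23)/19) = 3.
  m_12 = 19*3 - 23 = 34, d_12 = (1175 - 34^2)/19 = 19/19 = 1, a_12 = floor((34 + 34)/1) = 68.
  m_13 = 1*68 - 34 = 34, d_13 = (1175 - 34^2)/1 = 19/1 = 19: (m_13, d_13) = (m_1, d_1) = (34, 19), so from here the quotients repeat a_1, ..., a_12; the period length is 12.
So sqrt(1175) = [34; (3, 1, 1, 2, 5, 1, 5, 2, 1, 1, 3, 68)] with period length k = 12.
k is even, so the fundamental solution of x^2 - 1175y^2 = 1 is (p_{k-1}, q_{k-1}) = (p_11, q_11); compute convergents through index 11.
Convergents (p_i = a_i*p_{i-1} + p_{i-2}, q_i = a_i*q_{i-1} + q_{i-2} with p_{-2}=0, p_{-1}=1, q_{-2}=1, q_{-1}=0):
  i=0: a_0=34, p_0 = 34*1 + 0 = 34, q_0 = 34*0 + 1 = 1.
  i=1: a_1=3, p_1 = 3*34 + 1 = 103, q_1 = 3*1 + 0 = 3.
  i=2: a_2=1, p_2 = 1*103 + 34 = 137, q_2 = 1*3 + 1 = 4.
  i=3: a_3=1, p_3 = 1*137 + 103 = 240, q_3 = 1*4 + 3 = 7.
  i=4: a_4=2, p_4 = 2*240 + 137 = 617, q_4 = 2*7 + 4 = 18.
  i=5: a_5=5, p_5 = 5*617 + 240 = 3325, q_5 = 5*18 + 7 = 97.
  i=6: a_6=1, p_6 = 1*3325 + 617 = 3942, q_6 = 1*97 + 18 = 115.
  i=7: a_7=5, p_7 = 5*3942 + 3325 = 23035, q_7 = 5*115 + 97 = 672.
  i=8: a_8=2, p_8 = 2*23035 + 3942 = 50012, q_8 = 2*672 + 115 = 1459.
  i=9: a_9=1, p_9 = 1*50012 + 23035 = 73047, q_9 = 1*1459 + 672 = 2131.
  i=10: a_10=1, p_10 = 1*73047 + 50012 = 123059, q_10 = 1*2131 + 1459 = 3590.
  i=11: a_11=3, p_11 = 3*123059 + 73047 = 442224, q_11 = 3*3590 + 2131 = 12901.
Check: 442224^2 - 1175*12901^2 = 195562066176 - 195562066175 = 1, so (x, y) = (442224, 12901) solves the equation, and by the theorem it is the least positive solution.

(x, y) = (442224, 12901)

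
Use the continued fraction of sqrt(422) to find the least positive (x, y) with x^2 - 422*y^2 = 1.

(x, y) = (7022501, 341850)

First expand sqrt(422) as a continued fraction. With x_i = (sqrt(422) + m_i)/d_i and (m_0, d_0) = (0, 1): a_0 = floor(sqrt(422)) = 20, since 20^2 = 400 <= 422 < 441 = 21^2.
Iterate m_{i+1} = d_i*a_i - m_i, d_{i+1} = (422 - m_{i+1}^2)/d_i, a_{i+1} = floor((a_0 + m_{i+1})/d_{i+1}):
  m_1 = 1*20 - 0 = 20, d_1 = (422 - 20^2)/1 = 22/1 = 22, a_1 = floor((20 + 20)/22) = 1.
  m_2 = 22*1 - 20 = 2, d_2 = (422 - 2^2)/22 = 418/22 = 19, a_2 = floor((20 + 2)/19) = 1.
  m_3 = 19*1 - 2 = 17, d_3 = (422 - 17^2)/19 = 133/19 = 7, a_3 = floor((20 + 17)/7) = 5.
  m_4 = 7*5 - 17 = 18, d_4 = (422 - 18^2)/7 = 98/7 = 14, a_4 = floor((20 + 18)/14) = 2.
  m_5 = 14*2 - 18 = 10, d_5 = (422 - 10^2)/14 = 322/14 = 23, a_5 = floor((20 + 10)/23) = 1.
  m_6 = 23*1 - 10 = 13, d_6 = (422 - 13^2)/23 = 253/23 = 11, a_6 = floor((20 + 13)/11) = 3.
  m_7 = 11*3 - 13 = 20, d_7 = (422 - 20^2)/11 = 22/11 = 2, a_7 = floor((20 + 20)/2) = 20.
  m_8 = 2*20 - 20 = 20, d_8 = (422 - 20^2)/2 = 22/2 = 11, a_8 = floor((20 + 20)/11) = 3.
  m_9 = 11*3 - 20 = 13, d_9 = (422 - 13^2)/11 = 253/11 = 23, a_9 = floor((20 + 13)/23) = 1.
  m_10 = 23*1 - 13 = 10, d_10 = (422 - 10^2)/23 = 322/23 = 14, a_10 = floor((20 + 10)/14) = 2.
  m_11 = 14*2 - 10 = 18, d_11 = (422 - 18^2)/14 = 98/14 = 7, a_11 = floor((20 + 18)/7) = 5.
  m_12 = 7*5 - 18 = 17, d_12 = (422 - 17^2)/7 = 133/7 = 19, a_12 = floor((20 + 17)/19) = 1.
  m_13 = 19*1 - 17 = 2, d_13 = (422 - 2^2)/19 = 418/19 = 22, a_13 = floor((20 + 2)/22) = 1.
  m_14 = 22*1 - 2 = 20, d_14 = (422 - 20^2)/22 = 22/22 = 1, a_14 = floor((20 + 20)/1) = 40.
  m_15 = 1*40 - 20 = 20, d_15 = (422 - 20^2)/1 = 22/1 = 22: (m_15, d_15) = (m_1, d_1) = (20, 22), so from here the quotients repeat a_1, ..., a_14; the period length is 14.
So sqrt(422) = [20; (1, 1, 5, 2, 1, 3, 20, 3, 1, 2, 5, 1, 1, 40)] with period length k = 14.
k is even, so the fundamental solution of x^2 - 422y^2 = 1 is (p_{k-1}, q_{k-1}) = (p_13, q_13); compute convergents through index 13.
Convergents (p_i = a_i*p_{i-1} + p_{i-2}, q_i = a_i*q_{i-1} + q_{i-2} with p_{-2}=0, p_{-1}=1, q_{-2}=1, q_{-1}=0):
  i=0: a_0=20, p_0 = 20*1 + 0 = 20, q_0 = 20*0 + 1 = 1.
  i=1: a_1=1, p_1 = 1*20 + 1 = 21, q_1 = 1*1 + 0 = 1.
  i=2: a_2=1, p_2 = 1*21 + 20 = 41, q_2 = 1*1 + 1 = 2.
  i=3: a_3=5, p_3 = 5*41 + 21 = 226, q_3 = 5*2 + 1 = 11.
  i=4: a_4=2, p_4 = 2*226 + 41 = 493, q_4 = 2*11 + 2 = 24.
  i=5: a_5=1, p_5 = 1*493 + 226 = 719, q_5 = 1*24 + 11 = 35.
  i=6: a_6=3, p_6 = 3*719 + 493 = 2650, q_6 = 3*35 + 24 = 129.
  i=7: a_7=20, p_7 = 20*2650 + 719 = 53719, q_7 = 20*129 + 35 = 2615.
  i=8: a_8=3, p_8 = 3*53719 + 2650 = 163807, q_8 = 3*2615 + 129 = 7974.
  i=9: a_9=1, p_9 = 1*163807 + 53719 = 217526, q_9 = 1*7974 + 2615 = 10589.
  i=10: a_10=2, p_10 = 2*217526 + 163807 = 598859, q_10 = 2*10589 + 7974 = 29152.
  i=11: a_11=5, p_11 = 5*598859 + 217526 = 3211821, q_11 = 5*29152 + 10589 = 156349.
  i=12: a_12=1, p_12 = 1*3211821 + 598859 = 3810680, q_12 = 1*156349 + 29152 = 185501.
  i=13: a_13=1, p_13 = 1*3810680 + 3211821 = 7022501, q_13 = 1*185501 + 156349 = 341850.
Check: 7022501^2 - 422*341850^2 = 49315520295001 - 49315520295000 = 1, so (x, y) = (7022501, 341850) solves the equation, and by the theorem it is the least positive solution.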